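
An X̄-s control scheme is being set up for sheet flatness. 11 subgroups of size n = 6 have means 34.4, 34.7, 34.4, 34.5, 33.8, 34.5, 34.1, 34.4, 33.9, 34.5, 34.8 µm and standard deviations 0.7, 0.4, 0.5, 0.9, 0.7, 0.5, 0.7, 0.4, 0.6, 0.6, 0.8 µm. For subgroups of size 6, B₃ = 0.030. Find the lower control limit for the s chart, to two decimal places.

s̄ = (0.7 + 0.4 + 0.5 + 0.9 + 0.7 + 0.5 + 0.7 + 0.4 + 0.6 + 0.6 + 0.8) / 11 = 0.6182
LCL_s = B₃·s̄ = 0.030 × 0.6182 = 0.0185

0.02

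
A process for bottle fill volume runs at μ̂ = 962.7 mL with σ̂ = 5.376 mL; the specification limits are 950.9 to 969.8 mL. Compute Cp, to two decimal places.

0.59

Cp = (USL − LSL) / (6σ̂) = (969.8 − 950.9) / (6 × 5.376) = 18.9000 / 32.2560 = 0.5859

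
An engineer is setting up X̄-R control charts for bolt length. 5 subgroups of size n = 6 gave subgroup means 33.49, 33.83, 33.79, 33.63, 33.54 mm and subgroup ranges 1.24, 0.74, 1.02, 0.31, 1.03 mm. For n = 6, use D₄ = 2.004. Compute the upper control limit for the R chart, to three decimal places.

R̄ = (1.24 + 0.74 + 1.02 + 0.31 + 1.03) / 5 = 4.3400 / 5 = 0.8680
UCL_R = D₄·R̄ = 2.004 × 0.8680 = 1.7395

1.739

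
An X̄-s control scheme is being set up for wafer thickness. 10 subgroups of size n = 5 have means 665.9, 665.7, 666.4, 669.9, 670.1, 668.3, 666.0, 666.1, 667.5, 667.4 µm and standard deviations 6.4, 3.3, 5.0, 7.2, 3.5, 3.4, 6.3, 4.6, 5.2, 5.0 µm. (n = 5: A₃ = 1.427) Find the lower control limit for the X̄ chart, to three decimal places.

X̄̄ = (665.9 + 665.7 + 666.4 + 669.9 + 670.1 + 668.3 + 666.0 + 666.1 + 667.5 + 667.4) / 10 = 667.3300
s̄ = (6.4 + 3.3 + 5.0 + 7.2 + 3.5 + 3.4 + 6.3 + 4.6 + 5.2 + 5.0) / 10 = 4.9900
LCL = X̄̄ − A₃·s̄ = 667.3300 − 1.427 × 4.9900 = 660.2093

660.209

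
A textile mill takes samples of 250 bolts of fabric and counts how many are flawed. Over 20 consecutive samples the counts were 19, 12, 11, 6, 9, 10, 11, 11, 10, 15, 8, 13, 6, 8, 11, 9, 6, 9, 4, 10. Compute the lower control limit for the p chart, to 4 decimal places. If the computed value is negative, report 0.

0.0026

p̄ = Σdᵢ / (k·n) = 198 / (20 × 250) = 0.03960
LCL = p̄ − 3·√(p̄(1−p̄)/n) = 0.03960 − 3 × 0.01233 = 0.00260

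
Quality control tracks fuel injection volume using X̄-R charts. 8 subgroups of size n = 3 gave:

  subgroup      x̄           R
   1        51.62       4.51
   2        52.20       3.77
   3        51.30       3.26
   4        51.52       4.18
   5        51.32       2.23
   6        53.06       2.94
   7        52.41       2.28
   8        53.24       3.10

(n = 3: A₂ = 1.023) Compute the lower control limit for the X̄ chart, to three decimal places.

X̄̄ = (51.62 + 52.20 + 51.30 + 51.52 + 51.32 + 53.06 + 52.41 + 53.24) / 8 = 416.6700 / 8 = 52.0838
R̄ = (4.51 + 3.77 + 3.26 + 4.18 + 2.23 + 2.94 + 2.28 + 3.10) / 8 = 26.2700 / 8 = 3.2837
LCL = X̄̄ − A₂·R̄ = 52.0838 − 1.023 × 3.2837 = 48.7245

48.724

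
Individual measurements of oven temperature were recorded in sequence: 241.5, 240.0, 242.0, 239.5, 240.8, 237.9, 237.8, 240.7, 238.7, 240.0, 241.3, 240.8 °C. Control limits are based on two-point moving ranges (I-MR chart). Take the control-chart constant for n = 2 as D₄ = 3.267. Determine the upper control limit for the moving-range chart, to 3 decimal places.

5.435

Moving ranges: 1.5, 2.0, 2.5, 1.3, 2.9, 0.1, 2.9, 2.0, 1.3, 1.3, 0.5; M̄R̄ = 18.3000 / 11 = 1.6636
UCL_MR = D₄·M̄R̄ = 3.267 × 1.6636 = 5.4351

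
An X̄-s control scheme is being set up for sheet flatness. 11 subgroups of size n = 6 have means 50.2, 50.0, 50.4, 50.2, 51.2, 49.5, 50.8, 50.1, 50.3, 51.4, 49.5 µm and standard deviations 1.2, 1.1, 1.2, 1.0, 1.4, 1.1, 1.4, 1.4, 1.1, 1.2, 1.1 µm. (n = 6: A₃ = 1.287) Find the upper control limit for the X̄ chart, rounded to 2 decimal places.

X̄̄ = (50.2 + 50.0 + 50.4 + 50.2 + 51.2 + 49.5 + 50.8 + 50.1 + 50.3 + 51.4 + 49.5) / 11 = 50.3273
s̄ = (1.2 + 1.1 + 1.2 + 1.0 + 1.4 + 1.1 + 1.4 + 1.4 + 1.1 + 1.2 + 1.1) / 11 = 1.2000
UCL = X̄̄ + A₃·s̄ = 50.3273 + 1.287 × 1.2000 = 51.8717

51.87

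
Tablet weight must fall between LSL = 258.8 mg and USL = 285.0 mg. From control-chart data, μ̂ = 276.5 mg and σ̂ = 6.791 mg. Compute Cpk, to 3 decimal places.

Cpu = (USL − μ̂) / (3σ̂) = (285.0 − 276.5) / (3 × 6.791) = 0.4172; Cpl = (μ̂ − LSL) / (3σ̂) = (276.5 − 258.8) / (3 × 6.791) = 0.8688; Cpk = min(Cpu, Cpl) = 0.4172

0.417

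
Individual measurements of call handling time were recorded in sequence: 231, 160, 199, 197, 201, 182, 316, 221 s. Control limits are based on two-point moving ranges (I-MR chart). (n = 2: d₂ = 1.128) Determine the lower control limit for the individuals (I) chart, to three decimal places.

X̄ = (231 + 160 + 199 + 197 + 201 + 182 + 316 + 221) / 8 = 213.3750
Moving ranges: 71, 39, 2, 4, 19, 134, 95; M̄R̄ = 364.0000 / 7 = 52.0000
LCL = X̄ − 3·M̄R̄/d₂ = 213.3750 − 3 × 52.0000 / 1.128 = 75.0771

75.077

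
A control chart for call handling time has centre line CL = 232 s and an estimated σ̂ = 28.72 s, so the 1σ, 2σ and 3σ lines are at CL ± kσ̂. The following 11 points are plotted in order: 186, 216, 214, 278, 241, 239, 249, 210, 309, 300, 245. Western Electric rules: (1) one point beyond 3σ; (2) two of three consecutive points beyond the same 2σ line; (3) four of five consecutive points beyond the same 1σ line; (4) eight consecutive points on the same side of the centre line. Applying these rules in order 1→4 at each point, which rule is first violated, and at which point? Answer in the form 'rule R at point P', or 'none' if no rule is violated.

rule 2 at point 10

Zone of each point (C = within 1σ̂, B = 1σ̂–2σ̂, A = 2σ̂–3σ̂, * = beyond 3σ̂; sign = side of CL): 1:-B, 2:-C, 3:-C, 4:+B, 5:+C, 6:+C, 7:+C, 8:-C, 9:+A, 10:+A, 11:+C
Rule 2 (two of three consecutive points beyond the same 2σ limit) is satisfied at point 10.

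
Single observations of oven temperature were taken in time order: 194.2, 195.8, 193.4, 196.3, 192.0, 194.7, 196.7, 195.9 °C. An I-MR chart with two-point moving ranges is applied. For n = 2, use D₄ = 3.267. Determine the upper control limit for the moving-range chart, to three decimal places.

Moving ranges: 1.6, 2.4, 2.9, 4.3, 2.7, 2.0, 0.8; M̄R̄ = 16.7000 / 7 = 2.3857
UCL_MR = D₄·M̄R̄ = 3.267 × 2.3857 = 7.7941

7.794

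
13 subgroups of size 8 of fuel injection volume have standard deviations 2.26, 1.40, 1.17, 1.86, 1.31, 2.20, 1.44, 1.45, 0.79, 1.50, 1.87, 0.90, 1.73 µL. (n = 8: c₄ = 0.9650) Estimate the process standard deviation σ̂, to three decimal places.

1.585

s̄ = (2.26 + 1.40 + 1.17 + 1.86 + 1.31 + 2.20 + 1.44 + 1.45 + 0.79 + 1.50 + 1.87 + 0.90 + 1.73) / 13 = 1.5292
σ̂ = s̄ / c₄ = 1.5292 / 0.9650 = 1.5847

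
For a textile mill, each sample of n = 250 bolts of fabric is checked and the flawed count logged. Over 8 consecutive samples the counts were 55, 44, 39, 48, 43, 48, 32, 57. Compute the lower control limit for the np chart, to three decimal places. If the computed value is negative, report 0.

p̄ = Σdᵢ / (k·n) = 366 / (8 × 250) = 0.18300
LCL = np̄ − 3·√(np̄(1−p̄)) = 45.7500 − 3 × 6.1137 = 27.4088

27.409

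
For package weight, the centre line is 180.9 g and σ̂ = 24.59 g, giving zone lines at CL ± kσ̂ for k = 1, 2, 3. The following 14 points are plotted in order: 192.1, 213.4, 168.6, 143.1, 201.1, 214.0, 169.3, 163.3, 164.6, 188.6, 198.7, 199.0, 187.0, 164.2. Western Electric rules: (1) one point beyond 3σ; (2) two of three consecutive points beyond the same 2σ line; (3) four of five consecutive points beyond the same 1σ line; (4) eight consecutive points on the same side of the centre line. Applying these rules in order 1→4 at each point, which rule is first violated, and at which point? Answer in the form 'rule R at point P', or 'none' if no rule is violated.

none

Zone of each point (C = within 1σ̂, B = 1σ̂–2σ̂, A = 2σ̂–3σ̂, * = beyond 3σ̂; sign = side of CL): 1:+C, 2:+B, 3:-C, 4:-B, 5:+C, 6:+B, 7:-C, 8:-C, 9:-C, 10:+C, 11:+C, 12:+C, 13:+C, 14:-C
No rule fires across all 14 points.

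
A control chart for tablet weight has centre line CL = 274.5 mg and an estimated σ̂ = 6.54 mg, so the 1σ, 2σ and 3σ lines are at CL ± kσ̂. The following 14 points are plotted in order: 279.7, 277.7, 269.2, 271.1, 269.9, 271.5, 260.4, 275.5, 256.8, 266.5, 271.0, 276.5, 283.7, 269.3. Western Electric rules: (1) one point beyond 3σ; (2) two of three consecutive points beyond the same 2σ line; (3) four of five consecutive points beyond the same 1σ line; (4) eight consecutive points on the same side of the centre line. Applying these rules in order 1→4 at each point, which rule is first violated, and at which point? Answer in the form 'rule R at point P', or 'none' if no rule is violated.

Zone of each point (C = within 1σ̂, B = 1σ̂–2σ̂, A = 2σ̂–3σ̂, * = beyond 3σ̂; sign = side of CL): 1:+C, 2:+C, 3:-C, 4:-C, 5:-C, 6:-C, 7:-A, 8:+C, 9:-A, 10:-B, 11:-C, 12:+C, 13:+B, 14:-C
Rule 2 (two of three consecutive points beyond the same 2σ limit) is satisfied at point 9.

rule 2 at point 9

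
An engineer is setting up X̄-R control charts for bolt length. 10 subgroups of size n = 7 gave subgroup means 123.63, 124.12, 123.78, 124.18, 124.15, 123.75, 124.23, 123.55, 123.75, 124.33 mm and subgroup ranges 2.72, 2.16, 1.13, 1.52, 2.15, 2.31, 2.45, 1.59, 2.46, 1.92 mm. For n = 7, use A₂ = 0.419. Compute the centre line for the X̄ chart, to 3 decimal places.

123.947

X̄̄ = (123.63 + 124.12 + 123.78 + 124.18 + 124.15 + 123.75 + 124.23 + 123.55 + 123.75 + 124.33) / 10 = 1239.4700 / 10 = 123.9470
CL = X̄̄ = 123.9470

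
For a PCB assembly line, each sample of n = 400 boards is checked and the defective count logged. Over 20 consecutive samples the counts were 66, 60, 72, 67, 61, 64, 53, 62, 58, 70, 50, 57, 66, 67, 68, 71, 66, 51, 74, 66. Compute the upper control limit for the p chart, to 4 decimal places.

p̄ = Σdᵢ / (k·n) = 1269 / (20 × 400) = 0.15862
UCL = p̄ + 3·√(p̄(1−p̄)/n) = 0.15862 + 3 × √(0.15862×0.84137/400) = 0.15862 + 3 × 0.01827 = 0.21342

0.2134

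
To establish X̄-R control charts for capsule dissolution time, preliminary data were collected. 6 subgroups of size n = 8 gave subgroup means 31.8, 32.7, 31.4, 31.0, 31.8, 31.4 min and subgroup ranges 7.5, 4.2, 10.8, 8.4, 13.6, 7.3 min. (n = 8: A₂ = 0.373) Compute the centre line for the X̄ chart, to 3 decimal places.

X̄̄ = (31.8 + 32.7 + 31.4 + 31.0 + 31.8 + 31.4) / 6 = 190.1000 / 6 = 31.6833
CL = X̄̄ = 31.6833

31.683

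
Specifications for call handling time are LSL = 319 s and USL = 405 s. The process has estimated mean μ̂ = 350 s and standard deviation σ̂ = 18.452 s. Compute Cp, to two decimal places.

0.78

Cp = (USL − LSL) / (6σ̂) = (405 − 319) / (6 × 18.452) = 86.0000 / 110.7120 = 0.7768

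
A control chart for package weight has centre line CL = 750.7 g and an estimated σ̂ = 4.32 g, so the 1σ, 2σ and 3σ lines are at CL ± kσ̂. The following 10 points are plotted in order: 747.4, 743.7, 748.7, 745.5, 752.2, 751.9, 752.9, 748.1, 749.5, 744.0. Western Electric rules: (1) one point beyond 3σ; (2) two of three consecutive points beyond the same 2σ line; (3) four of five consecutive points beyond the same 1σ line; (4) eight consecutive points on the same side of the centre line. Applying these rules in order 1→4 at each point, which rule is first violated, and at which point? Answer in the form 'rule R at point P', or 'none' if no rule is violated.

none

Zone of each point (C = within 1σ̂, B = 1σ̂–2σ̂, A = 2σ̂–3σ̂, * = beyond 3σ̂; sign = side of CL): 1:-C, 2:-B, 3:-C, 4:-B, 5:+C, 6:+C, 7:+C, 8:-C, 9:-C, 10:-B
No rule fires across all 10 points.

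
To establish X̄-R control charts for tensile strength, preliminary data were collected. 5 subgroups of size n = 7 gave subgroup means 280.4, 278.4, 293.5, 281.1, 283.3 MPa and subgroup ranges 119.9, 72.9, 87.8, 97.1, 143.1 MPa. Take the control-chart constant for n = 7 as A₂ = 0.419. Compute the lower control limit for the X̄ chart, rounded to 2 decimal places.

239.70

X̄̄ = (280.4 + 278.4 + 293.5 + 281.1 + 283.3) / 5 = 1416.7000 / 5 = 283.3400
R̄ = (119.9 + 72.9 + 87.8 + 97.1 + 143.1) / 5 = 520.8000 / 5 = 104.1600
LCL = X̄̄ − A₂·R̄ = 283.3400 − 0.419 × 104.1600 = 239.6970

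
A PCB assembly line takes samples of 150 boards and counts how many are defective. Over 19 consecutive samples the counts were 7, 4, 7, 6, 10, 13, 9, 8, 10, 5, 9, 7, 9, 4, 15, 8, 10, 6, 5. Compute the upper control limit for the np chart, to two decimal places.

p̄ = Σdᵢ / (k·n) = 152 / (19 × 150) = 0.05333
UCL = np̄ + 3·√(np̄(1−p̄)) = 8.0000 + 3 × √(8.0000×0.94667) = 8.0000 + 3 × 2.7520 = 16.2559

16.26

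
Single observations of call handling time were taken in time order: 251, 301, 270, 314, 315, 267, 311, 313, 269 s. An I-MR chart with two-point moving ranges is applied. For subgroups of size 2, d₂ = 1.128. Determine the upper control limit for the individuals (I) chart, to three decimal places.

X̄ = (251 + 301 + 270 + 314 + 315 + 267 + 311 + 313 + 269) / 9 = 290.1111
Moving ranges: 50, 31, 44, 1, 48, 44, 2, 44; M̄R̄ = 264.0000 / 8 = 33.0000
UCL = X̄ + 3·M̄R̄/d₂ = 290.1111 + 3 × 33.0000 / 1.128 = 377.8771

377.877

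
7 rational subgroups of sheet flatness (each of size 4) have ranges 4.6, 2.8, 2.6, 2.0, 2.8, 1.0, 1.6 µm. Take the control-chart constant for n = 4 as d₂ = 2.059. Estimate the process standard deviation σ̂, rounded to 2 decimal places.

R̄ = (4.6 + 2.8 + 2.6 + 2.0 + 2.8 + 1.0 + 1.6) / 7 = 2.4857
σ̂ = R̄ / d₂ = 2.4857 / 2.059 = 1.2072

1.21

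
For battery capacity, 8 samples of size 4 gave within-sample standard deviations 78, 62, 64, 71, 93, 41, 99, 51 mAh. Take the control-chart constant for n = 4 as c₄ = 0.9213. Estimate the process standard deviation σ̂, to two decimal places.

75.84

s̄ = (78 + 62 + 64 + 71 + 93 + 41 + 99 + 51) / 8 = 69.8750
σ̂ = s̄ / c₄ = 69.8750 / 0.9213 = 75.8439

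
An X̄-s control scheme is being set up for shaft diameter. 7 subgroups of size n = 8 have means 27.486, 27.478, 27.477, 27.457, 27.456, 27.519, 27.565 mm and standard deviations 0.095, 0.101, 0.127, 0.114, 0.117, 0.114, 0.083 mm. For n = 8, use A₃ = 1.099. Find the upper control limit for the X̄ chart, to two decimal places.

27.61

X̄̄ = (27.486 + 27.478 + 27.477 + 27.457 + 27.456 + 27.519 + 27.565) / 7 = 27.4911
s̄ = (0.095 + 0.101 + 0.127 + 0.114 + 0.117 + 0.114 + 0.083) / 7 = 0.1073
UCL = X̄̄ + A₃·s̄ = 27.4911 + 1.099 × 0.1073 = 27.6090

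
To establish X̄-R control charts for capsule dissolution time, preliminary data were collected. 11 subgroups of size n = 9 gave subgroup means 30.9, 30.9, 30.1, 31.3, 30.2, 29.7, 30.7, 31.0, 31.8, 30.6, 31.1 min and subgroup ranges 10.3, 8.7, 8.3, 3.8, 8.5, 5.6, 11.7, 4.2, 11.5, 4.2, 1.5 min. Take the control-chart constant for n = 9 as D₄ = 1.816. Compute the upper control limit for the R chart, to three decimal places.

R̄ = (10.3 + 8.7 + 8.3 + 3.8 + 8.5 + 5.6 + 11.7 + 4.2 + 11.5 + 4.2 + 1.5) / 11 = 78.3000 / 11 = 7.1182
UCL_R = D₄·R̄ = 1.816 × 7.1182 = 12.9266

12.927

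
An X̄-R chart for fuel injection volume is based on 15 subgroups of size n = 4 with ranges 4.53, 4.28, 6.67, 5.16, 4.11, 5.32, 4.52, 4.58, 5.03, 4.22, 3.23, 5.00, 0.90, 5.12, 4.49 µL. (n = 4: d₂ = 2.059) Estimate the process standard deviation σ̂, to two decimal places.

R̄ = (4.53 + 4.28 + 6.67 + 5.16 + 4.11 + 5.32 + 4.52 + 4.58 + 5.03 + 4.22 + 3.23 + 5.00 + 0.90 + 5.12 + 4.49) / 15 = 4.4773
σ̂ = R̄ / d₂ = 4.4773 / 2.059 = 2.1745

2.17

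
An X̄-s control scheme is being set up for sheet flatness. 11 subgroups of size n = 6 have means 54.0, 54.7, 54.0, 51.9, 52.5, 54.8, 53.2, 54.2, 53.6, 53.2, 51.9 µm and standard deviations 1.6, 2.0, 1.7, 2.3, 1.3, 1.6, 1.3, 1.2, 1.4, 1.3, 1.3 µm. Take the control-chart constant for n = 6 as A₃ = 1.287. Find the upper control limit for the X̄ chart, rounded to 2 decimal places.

55.44

X̄̄ = (54.0 + 54.7 + 54.0 + 51.9 + 52.5 + 54.8 + 53.2 + 54.2 + 53.6 + 53.2 + 51.9) / 11 = 53.4545
s̄ = (1.6 + 2.0 + 1.7 + 2.3 + 1.3 + 1.6 + 1.3 + 1.2 + 1.4 + 1.3 + 1.3) / 11 = 1.5455
UCL = X̄̄ + A₃·s̄ = 53.4545 + 1.287 × 1.5455 = 55.4435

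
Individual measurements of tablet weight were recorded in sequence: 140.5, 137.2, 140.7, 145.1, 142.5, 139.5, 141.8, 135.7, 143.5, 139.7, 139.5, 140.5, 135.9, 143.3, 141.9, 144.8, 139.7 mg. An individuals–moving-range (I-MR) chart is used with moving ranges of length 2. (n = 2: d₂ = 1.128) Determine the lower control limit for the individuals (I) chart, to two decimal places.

X̄ = (140.5 + 137.2 + 140.7 + 145.1 + 142.5 + 139.5 + 141.8 + 135.7 + 143.5 + 139.7 + 139.5 + 140.5 + 135.9 + 143.3 + 141.9 + 144.8 + 139.7) / 17 = 140.6941
Moving ranges: 3.3, 3.5, 4.4, 2.6, 3.0, 2.3, 6.1, 7.8, 3.8, 0.2, 1.0, 4.6, 7.4, 1.4, 2.9, 5.1; M̄R̄ = 59.4000 / 16 = 3.7125
LCL = X̄ − 3·M̄R̄/d₂ = 140.6941 − 3 × 3.7125 / 1.128 = 130.8204

130.82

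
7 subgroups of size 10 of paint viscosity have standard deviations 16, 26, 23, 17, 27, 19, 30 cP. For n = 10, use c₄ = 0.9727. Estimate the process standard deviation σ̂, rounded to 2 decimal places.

s̄ = (16 + 26 + 23 + 17 + 27 + 19 + 30) / 7 = 22.5714
σ̂ = s̄ / c₄ = 22.5714 / 0.9727 = 23.2049

23.20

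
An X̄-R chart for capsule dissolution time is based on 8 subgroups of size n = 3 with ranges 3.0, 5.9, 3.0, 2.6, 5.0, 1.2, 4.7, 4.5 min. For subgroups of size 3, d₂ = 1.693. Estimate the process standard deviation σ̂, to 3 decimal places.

2.208

R̄ = (3.0 + 5.9 + 3.0 + 2.6 + 5.0 + 1.2 + 4.7 + 4.5) / 8 = 3.7375
σ̂ = R̄ / d₂ = 3.7375 / 1.693 = 2.2076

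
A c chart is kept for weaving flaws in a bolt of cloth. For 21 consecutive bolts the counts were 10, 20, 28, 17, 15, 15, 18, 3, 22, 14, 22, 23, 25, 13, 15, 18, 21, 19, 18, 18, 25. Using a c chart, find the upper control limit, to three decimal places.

30.792

c̄ = (10 + 20 + 28 + 17 + 15 + 15 + 18 + 3 + 22 + 14 + 22 + 23 + 25 + 13 + 15 + 18 + 21 + 19 + 18 + 18 + 25) / 21 = 379 / 21 = 18.0476
UCL = c̄ + 3√c̄ = 18.0476 + 3 × √18.0476 = 18.0476 + 3 × 4.2482 = 30.7924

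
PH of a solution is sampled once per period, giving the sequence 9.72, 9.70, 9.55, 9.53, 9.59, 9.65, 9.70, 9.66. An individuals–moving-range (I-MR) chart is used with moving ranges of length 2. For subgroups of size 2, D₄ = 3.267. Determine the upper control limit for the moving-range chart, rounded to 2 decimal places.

Moving ranges: 0.02, 0.15, 0.02, 0.06, 0.06, 0.05, 0.04; M̄R̄ = 0.4000 / 7 = 0.0571
UCL_MR = D₄·M̄R̄ = 3.267 × 0.0571 = 0.1867

0.19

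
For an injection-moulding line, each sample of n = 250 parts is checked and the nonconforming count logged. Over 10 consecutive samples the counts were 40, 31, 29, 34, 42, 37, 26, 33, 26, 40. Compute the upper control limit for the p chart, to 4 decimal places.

p̄ = Σdᵢ / (k·n) = 338 / (10 × 250) = 0.13520
UCL = p̄ + 3·√(p̄(1−p̄)/n) = 0.13520 + 3 × √(0.13520×0.86480/250) = 0.13520 + 3 × 0.02163 = 0.20008

0.2001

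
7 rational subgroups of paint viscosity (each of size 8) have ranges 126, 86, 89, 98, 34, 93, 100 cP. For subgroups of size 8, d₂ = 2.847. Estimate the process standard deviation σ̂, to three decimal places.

31.412

R̄ = (126 + 86 + 89 + 98 + 34 + 93 + 100) / 7 = 89.4286
σ̂ = R̄ / d₂ = 89.4286 / 2.847 = 31.4115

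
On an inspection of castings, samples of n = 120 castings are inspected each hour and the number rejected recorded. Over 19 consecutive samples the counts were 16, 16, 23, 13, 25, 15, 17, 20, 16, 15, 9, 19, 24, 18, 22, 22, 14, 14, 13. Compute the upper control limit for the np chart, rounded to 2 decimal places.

29.00

p̄ = Σdᵢ / (k·n) = 331 / (19 × 120) = 0.14518
UCL = np̄ + 3·√(np̄(1−p̄)) = 17.4211 + 3 × √(17.4211×0.85482) = 17.4211 + 3 × 3.8590 = 28.9981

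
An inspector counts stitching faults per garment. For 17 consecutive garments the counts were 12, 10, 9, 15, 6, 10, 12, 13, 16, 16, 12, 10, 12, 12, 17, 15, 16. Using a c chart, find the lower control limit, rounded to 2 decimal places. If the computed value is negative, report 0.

1.91

c̄ = (12 + 10 + 9 + 15 + 6 + 10 + 12 + 13 + 16 + 16 + 12 + 10 + 12 + 12 + 17 + 15 + 16) / 17 = 213 / 17 = 12.5294
LCL = c̄ − 3√c̄ = 12.5294 − 3 × 3.5397 = 1.9103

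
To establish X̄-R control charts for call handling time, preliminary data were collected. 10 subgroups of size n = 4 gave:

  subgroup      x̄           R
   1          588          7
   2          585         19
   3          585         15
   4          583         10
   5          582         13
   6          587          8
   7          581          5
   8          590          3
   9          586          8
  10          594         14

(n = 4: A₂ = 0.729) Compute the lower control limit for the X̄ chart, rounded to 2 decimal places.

X̄̄ = (588 + 585 + 585 + 583 + 582 + 587 + 581 + 590 + 586 + 594) / 10 = 5861.0000 / 10 = 586.1000
R̄ = (7 + 19 + 15 + 10 + 13 + 8 + 5 + 3 + 8 + 14) / 10 = 102.0000 / 10 = 10.2000
LCL = X̄̄ − A₂·R̄ = 586.1000 − 0.729 × 10.2000 = 578.6642

578.66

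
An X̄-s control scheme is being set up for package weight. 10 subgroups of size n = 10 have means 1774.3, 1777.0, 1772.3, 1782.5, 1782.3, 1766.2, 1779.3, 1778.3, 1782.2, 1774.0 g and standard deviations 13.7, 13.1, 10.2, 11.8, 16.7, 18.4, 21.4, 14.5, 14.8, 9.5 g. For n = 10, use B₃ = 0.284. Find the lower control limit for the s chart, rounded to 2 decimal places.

s̄ = (13.7 + 13.1 + 10.2 + 11.8 + 16.7 + 18.4 + 21.4 + 14.5 + 14.8 + 9.5) / 10 = 14.4100
LCL_s = B₃·s̄ = 0.284 × 14.4100 = 4.0924

4.09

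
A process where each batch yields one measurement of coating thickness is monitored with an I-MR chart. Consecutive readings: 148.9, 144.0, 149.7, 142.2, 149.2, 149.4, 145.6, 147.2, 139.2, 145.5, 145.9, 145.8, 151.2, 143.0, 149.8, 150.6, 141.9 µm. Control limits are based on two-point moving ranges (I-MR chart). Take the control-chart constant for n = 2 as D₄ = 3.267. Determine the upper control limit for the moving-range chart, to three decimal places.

Moving ranges: 4.9, 5.7, 7.5, 7.0, 0.2, 3.8, 1.6, 8.0, 6.3, 0.4, 0.1, 5.4, 8.2, 6.8, 0.8, 8.7; M̄R̄ = 75.4000 / 16 = 4.7125
UCL_MR = D₄·M̄R̄ = 3.267 × 4.7125 = 15.3957

15.396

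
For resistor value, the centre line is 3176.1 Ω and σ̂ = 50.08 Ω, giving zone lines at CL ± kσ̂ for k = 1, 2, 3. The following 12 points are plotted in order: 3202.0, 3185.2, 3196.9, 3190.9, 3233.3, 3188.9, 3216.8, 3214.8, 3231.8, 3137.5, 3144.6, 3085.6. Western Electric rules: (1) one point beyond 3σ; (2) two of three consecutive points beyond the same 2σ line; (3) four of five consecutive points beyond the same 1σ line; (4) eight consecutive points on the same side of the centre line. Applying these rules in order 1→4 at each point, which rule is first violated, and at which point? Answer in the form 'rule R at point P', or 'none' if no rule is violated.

Zone of each point (C = within 1σ̂, B = 1σ̂–2σ̂, A = 2σ̂–3σ̂, * = beyond 3σ̂; sign = side of CL): 1:+C, 2:+C, 3:+C, 4:+C, 5:+B, 6:+C, 7:+C, 8:+C, 9:+B, 10:-C, 11:-C, 12:-B
Rule 4 (eight consecutive points on the same side of the centre line) is satisfied at point 8.

rule 4 at point 8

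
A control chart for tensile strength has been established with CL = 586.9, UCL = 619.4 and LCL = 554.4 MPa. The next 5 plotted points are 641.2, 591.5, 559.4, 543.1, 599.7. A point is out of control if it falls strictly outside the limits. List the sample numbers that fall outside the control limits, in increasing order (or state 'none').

1, 4

Compare each point to [554.4, 619.4]: sample 1 = 641.2 > UCL; sample 4 = 543.1 < LCL.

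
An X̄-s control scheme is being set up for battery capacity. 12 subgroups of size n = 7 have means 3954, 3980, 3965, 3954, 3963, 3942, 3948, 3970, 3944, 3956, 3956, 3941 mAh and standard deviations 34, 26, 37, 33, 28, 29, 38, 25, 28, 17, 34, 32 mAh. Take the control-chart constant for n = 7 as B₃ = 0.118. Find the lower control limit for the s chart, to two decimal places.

3.55

s̄ = (34 + 26 + 37 + 33 + 28 + 29 + 38 + 25 + 28 + 17 + 34 + 32) / 12 = 30.0833
LCL_s = B₃·s̄ = 0.118 × 30.0833 = 3.5498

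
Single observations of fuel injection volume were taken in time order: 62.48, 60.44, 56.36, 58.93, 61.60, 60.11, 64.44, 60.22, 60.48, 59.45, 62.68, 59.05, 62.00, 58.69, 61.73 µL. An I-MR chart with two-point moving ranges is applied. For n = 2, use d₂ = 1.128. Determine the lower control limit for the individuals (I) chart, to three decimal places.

X̄ = (62.48 + 60.44 + 56.36 + 58.93 + 61.60 + 60.11 + 64.44 + 60.22 + 60.48 + 59.45 + 62.68 + 59.05 + 62.00 + 58.69 + 61.73) / 15 = 60.5773
Moving ranges: 2.04, 4.08, 2.57, 2.67, 1.49, 4.33, 4.22, 0.26, 1.03, 3.23, 3.63, 2.95, 3.31, 3.04; M̄R̄ = 38.8500 / 14 = 2.7750
LCL = X̄ − 3·M̄R̄/d₂ = 60.5773 − 3 × 2.7750 / 1.128 = 53.1970

53.197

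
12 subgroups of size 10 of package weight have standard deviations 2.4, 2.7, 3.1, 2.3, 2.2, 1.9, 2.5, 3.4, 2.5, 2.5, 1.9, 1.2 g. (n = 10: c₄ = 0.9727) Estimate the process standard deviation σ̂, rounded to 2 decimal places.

2.45

s̄ = (2.4 + 2.7 + 3.1 + 2.3 + 2.2 + 1.9 + 2.5 + 3.4 + 2.5 + 2.5 + 1.9 + 1.2) / 12 = 2.3833
σ̂ = s̄ / c₄ = 2.3833 / 0.9727 = 2.4502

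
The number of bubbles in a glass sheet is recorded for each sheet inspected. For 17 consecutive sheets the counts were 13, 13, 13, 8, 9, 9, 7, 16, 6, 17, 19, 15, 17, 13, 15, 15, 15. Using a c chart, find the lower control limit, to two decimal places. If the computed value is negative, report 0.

2.15

c̄ = (13 + 13 + 13 + 8 + 9 + 9 + 7 + 16 + 6 + 17 + 19 + 15 + 17 + 13 + 15 + 15 + 15) / 17 = 220 / 17 = 12.9412
LCL = c̄ − 3√c̄ = 12.9412 − 3 × 3.5974 = 2.1490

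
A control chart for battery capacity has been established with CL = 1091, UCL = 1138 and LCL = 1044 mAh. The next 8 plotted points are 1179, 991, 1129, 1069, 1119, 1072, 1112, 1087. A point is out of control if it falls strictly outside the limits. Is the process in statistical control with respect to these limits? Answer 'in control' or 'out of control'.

out of control

Compare each point to [1044, 1138]: sample 1 = 1179 > UCL; sample 2 = 991 < LCL.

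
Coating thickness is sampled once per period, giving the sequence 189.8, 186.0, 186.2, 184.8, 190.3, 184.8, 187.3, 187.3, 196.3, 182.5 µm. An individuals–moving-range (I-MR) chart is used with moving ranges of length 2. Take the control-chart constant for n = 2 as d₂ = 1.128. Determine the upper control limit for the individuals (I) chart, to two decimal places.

X̄ = (189.8 + 186.0 + 186.2 + 184.8 + 190.3 + 184.8 + 187.3 + 187.3 + 196.3 + 182.5) / 10 = 187.5300
Moving ranges: 3.8, 0.2, 1.4, 5.5, 5.5, 2.5, 0.0, 9.0, 13.8; M̄R̄ = 41.7000 / 9 = 4.6333
UCL = X̄ + 3·M̄R̄/d₂ = 187.5300 + 3 × 4.6333 / 1.128 = 199.8527

199.85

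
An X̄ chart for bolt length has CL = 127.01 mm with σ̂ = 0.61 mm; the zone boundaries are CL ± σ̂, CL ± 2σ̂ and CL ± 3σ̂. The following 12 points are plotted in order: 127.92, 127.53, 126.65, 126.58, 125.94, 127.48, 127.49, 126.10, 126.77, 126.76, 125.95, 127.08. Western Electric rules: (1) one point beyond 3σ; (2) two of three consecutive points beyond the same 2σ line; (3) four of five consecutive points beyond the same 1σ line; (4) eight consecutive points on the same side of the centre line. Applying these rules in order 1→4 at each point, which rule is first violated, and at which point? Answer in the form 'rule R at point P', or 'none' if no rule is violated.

Zone of each point (C = within 1σ̂, B = 1σ̂–2σ̂, A = 2σ̂–3σ̂, * = beyond 3σ̂; sign = side of CL): 1:+B, 2:+C, 3:-C, 4:-C, 5:-B, 6:+C, 7:+C, 8:-B, 9:-C, 10:-C, 11:-B, 12:+C
No rule fires across all 12 points.

none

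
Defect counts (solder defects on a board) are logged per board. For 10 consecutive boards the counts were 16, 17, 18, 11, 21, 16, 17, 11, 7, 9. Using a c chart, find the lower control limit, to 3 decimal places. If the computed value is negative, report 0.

c̄ = (16 + 17 + 18 + 11 + 21 + 16 + 17 + 11 + 7 + 9) / 10 = 143 / 10 = 14.3000
LCL = c̄ − 3√c̄ = 14.3000 − 3 × 3.7815 = 2.9554

2.955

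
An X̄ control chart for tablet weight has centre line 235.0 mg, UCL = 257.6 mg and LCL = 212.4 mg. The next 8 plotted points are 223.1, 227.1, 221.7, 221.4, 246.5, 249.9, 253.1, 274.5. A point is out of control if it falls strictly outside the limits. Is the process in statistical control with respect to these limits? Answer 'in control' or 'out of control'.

Compare each point to [212.4, 257.6]: sample 8 = 274.5 > UCL.

out of control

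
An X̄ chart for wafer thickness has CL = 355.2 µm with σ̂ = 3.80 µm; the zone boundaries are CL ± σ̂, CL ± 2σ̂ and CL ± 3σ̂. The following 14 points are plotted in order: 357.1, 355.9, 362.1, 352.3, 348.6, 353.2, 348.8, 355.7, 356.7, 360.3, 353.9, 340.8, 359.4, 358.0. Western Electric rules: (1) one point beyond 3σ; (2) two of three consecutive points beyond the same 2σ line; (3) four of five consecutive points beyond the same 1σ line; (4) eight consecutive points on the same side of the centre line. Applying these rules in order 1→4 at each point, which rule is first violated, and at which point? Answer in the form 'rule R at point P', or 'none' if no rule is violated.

rule 1 at point 12

Zone of each point (C = within 1σ̂, B = 1σ̂–2σ̂, A = 2σ̂–3σ̂, * = beyond 3σ̂; sign = side of CL): 1:+C, 2:+C, 3:+B, 4:-C, 5:-B, 6:-C, 7:-B, 8:+C, 9:+C, 10:+B, 11:-C, 12:-*, 13:+B, 14:+C
Rule 1 (one point beyond the 3σ limits) is satisfied at point 12.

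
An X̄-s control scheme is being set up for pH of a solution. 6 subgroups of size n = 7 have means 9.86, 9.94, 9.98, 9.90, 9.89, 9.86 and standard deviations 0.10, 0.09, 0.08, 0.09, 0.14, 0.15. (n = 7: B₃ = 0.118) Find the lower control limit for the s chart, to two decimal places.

0.01

s̄ = (0.10 + 0.09 + 0.08 + 0.09 + 0.14 + 0.15) / 6 = 0.1083
LCL_s = B₃·s̄ = 0.118 × 0.1083 = 0.0128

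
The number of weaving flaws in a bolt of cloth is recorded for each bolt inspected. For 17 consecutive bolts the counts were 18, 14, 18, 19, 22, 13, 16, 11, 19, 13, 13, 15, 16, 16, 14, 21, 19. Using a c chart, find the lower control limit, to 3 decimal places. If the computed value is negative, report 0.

4.184

c̄ = (18 + 14 + 18 + 19 + 22 + 13 + 16 + 11 + 19 + 13 + 13 + 15 + 16 + 16 + 14 + 21 + 19) / 17 = 277 / 17 = 16.2941
LCL = c̄ − 3√c̄ = 16.2941 − 3 × 4.0366 = 4.1843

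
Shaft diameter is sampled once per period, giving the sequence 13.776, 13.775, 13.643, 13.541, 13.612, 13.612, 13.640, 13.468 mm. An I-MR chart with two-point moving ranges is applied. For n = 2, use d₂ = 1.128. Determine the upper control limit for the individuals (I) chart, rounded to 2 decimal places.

X̄ = (13.776 + 13.775 + 13.643 + 13.541 + 13.612 + 13.612 + 13.640 + 13.468) / 8 = 13.6334
Moving ranges: 0.001, 0.132, 0.102, 0.071, 0.000, 0.028, 0.172; M̄R̄ = 0.5060 / 7 = 0.0723
UCL = X̄ + 3·M̄R̄/d₂ = 13.6334 + 3 × 0.0723 / 1.128 = 13.8256

13.83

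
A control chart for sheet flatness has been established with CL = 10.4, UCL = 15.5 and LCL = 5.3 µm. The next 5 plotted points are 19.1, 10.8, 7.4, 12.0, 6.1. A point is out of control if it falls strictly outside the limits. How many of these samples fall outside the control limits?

1

Compare each point to [5.3, 15.5]: sample 1 = 19.1 > UCL.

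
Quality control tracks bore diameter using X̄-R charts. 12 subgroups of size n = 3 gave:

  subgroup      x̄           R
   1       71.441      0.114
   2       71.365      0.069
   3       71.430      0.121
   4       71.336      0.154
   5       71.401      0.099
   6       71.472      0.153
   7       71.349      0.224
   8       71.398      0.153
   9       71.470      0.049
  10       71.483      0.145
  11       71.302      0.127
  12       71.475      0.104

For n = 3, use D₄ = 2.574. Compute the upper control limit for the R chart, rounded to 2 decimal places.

0.32

R̄ = (0.114 + 0.069 + 0.121 + 0.154 + 0.099 + 0.153 + 0.224 + 0.153 + 0.049 + 0.145 + 0.127 + 0.104) / 12 = 1.5120 / 12 = 0.1260
UCL_R = D₄·R̄ = 2.574 × 0.1260 = 0.3243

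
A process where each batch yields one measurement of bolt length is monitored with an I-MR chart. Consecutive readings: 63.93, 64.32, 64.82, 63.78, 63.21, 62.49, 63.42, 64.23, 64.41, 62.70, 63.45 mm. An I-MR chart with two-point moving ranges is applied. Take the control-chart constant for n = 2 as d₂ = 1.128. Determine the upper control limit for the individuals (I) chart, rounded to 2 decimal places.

X̄ = (63.93 + 64.32 + 64.82 + 63.78 + 63.21 + 62.49 + 63.42 + 64.23 + 64.41 + 62.70 + 63.45) / 11 = 63.7055
Moving ranges: 0.39, 0.50, 1.04, 0.57, 0.72, 0.93, 0.81, 0.18, 1.71, 0.75; M̄R̄ = 7.6000 / 10 = 0.7600
UCL = X̄ + 3·M̄R̄/d₂ = 63.7055 + 3 × 0.7600 / 1.128 = 65.7267

65.73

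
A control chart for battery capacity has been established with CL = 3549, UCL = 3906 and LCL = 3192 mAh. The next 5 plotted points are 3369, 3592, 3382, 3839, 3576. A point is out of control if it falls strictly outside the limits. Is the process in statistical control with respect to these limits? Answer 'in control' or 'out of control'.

in control

All 5 points lie within [3192, 3906].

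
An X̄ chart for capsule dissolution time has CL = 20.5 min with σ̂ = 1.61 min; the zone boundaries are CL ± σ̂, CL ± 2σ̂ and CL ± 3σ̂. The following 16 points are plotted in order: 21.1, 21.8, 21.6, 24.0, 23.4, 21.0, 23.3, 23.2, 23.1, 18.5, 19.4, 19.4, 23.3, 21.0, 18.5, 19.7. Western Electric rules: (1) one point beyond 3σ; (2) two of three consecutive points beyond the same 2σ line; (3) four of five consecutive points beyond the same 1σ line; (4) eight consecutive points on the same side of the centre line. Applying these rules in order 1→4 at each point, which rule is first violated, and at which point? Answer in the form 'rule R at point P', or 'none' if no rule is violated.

Zone of each point (C = within 1σ̂, B = 1σ̂–2σ̂, A = 2σ̂–3σ̂, * = beyond 3σ̂; sign = side of CL): 1:+C, 2:+C, 3:+C, 4:+A, 5:+B, 6:+C, 7:+B, 8:+B, 9:+B, 10:-B, 11:-C, 12:-C, 13:+B, 14:+C, 15:-B, 16:-C
Rule 3 (four of five consecutive points beyond the same 1σ limit) is satisfied at point 8.

rule 3 at point 8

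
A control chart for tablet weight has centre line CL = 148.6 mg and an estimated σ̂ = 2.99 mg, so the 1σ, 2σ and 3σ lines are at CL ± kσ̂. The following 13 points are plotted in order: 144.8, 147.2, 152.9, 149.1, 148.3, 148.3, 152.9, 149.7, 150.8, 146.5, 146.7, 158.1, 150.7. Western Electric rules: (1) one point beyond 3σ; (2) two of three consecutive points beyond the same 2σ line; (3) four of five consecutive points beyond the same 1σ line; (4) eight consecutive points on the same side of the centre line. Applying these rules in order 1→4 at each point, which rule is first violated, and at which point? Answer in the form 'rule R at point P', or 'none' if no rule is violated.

Zone of each point (C = within 1σ̂, B = 1σ̂–2σ̂, A = 2σ̂–3σ̂, * = beyond 3σ̂; sign = side of CL): 1:-B, 2:-C, 3:+B, 4:+C, 5:-C, 6:-C, 7:+B, 8:+C, 9:+C, 10:-C, 11:-C, 12:+*, 13:+C
Rule 1 (one point beyond the 3σ limits) is satisfied at point 12.

rule 1 at point 12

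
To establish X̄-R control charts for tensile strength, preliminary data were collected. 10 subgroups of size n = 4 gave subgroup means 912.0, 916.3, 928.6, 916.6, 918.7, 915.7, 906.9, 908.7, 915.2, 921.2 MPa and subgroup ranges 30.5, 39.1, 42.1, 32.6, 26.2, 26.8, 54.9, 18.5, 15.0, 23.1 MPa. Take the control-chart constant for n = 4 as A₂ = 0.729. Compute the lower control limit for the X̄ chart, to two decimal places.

893.48

X̄̄ = (912.0 + 916.3 + 928.6 + 916.6 + 918.7 + 915.7 + 906.9 + 908.7 + 915.2 + 921.2) / 10 = 9159.9000 / 10 = 915.9900
R̄ = (30.5 + 39.1 + 42.1 + 32.6 + 26.2 + 26.8 + 54.9 + 18.5 + 15.0 + 23.1) / 10 = 308.8000 / 10 = 30.8800
LCL = X̄̄ − A₂·R̄ = 915.9900 − 0.729 × 30.8800 = 893.4785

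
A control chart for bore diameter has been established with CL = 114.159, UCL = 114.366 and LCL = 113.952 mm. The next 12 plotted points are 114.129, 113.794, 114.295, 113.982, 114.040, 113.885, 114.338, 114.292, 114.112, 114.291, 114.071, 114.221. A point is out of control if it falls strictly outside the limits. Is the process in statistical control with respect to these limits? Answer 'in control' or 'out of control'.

out of control

Compare each point to [113.952, 114.366]: sample 2 = 113.794 < LCL; sample 6 = 113.885 < LCL.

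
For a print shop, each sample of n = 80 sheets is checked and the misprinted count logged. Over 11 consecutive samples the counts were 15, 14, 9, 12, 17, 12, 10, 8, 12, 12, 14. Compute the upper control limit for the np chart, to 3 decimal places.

21.943

p̄ = Σdᵢ / (k·n) = 135 / (11 × 80) = 0.15341
UCL = np̄ + 3·√(np̄(1−p̄)) = 12.2727 + 3 × √(12.2727×0.84659) = 12.2727 + 3 × 3.2233 = 21.9428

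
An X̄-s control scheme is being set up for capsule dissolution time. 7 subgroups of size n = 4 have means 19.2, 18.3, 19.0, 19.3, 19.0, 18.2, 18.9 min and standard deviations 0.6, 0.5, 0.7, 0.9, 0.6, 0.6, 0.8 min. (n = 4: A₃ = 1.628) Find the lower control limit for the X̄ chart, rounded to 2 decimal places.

X̄̄ = (19.2 + 18.3 + 19.0 + 19.3 + 19.0 + 18.2 + 18.9) / 7 = 18.8429
s̄ = (0.6 + 0.5 + 0.7 + 0.9 + 0.6 + 0.6 + 0.8) / 7 = 0.6714
LCL = X̄̄ − A₃·s̄ = 18.8429 − 1.628 × 0.6714 = 17.7498

17.75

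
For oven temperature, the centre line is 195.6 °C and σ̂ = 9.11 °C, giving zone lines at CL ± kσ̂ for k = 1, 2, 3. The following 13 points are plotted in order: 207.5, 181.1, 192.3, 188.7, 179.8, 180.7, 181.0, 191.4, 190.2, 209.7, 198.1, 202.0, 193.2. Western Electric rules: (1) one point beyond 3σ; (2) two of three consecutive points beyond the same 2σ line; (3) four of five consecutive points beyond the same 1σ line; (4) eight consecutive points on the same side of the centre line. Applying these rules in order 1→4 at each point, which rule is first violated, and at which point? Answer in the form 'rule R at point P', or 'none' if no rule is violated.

rule 4 at point 9

Zone of each point (C = within 1σ̂, B = 1σ̂–2σ̂, A = 2σ̂–3σ̂, * = beyond 3σ̂; sign = side of CL): 1:+B, 2:-B, 3:-C, 4:-C, 5:-B, 6:-B, 7:-B, 8:-C, 9:-C, 10:+B, 11:+C, 12:+C, 13:-C
Rule 4 (eight consecutive points on the same side of the centre line) is satisfied at point 9.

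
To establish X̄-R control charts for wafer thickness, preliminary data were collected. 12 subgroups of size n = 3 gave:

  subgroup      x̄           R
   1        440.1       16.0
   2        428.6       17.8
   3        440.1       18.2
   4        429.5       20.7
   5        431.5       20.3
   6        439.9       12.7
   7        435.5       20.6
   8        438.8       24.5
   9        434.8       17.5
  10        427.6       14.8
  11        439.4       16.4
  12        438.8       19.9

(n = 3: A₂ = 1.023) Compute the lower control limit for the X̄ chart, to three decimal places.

X̄̄ = (440.1 + 428.6 + 440.1 + 429.5 + 431.5 + 439.9 + 435.5 + 438.8 + 434.8 + 427.6 + 439.4 + 438.8) / 12 = 5224.6000 / 12 = 435.3833
R̄ = (16.0 + 17.8 + 18.2 + 20.7 + 20.3 + 12.7 + 20.6 + 24.5 + 17.5 + 14.8 + 16.4 + 19.9) / 12 = 219.4000 / 12 = 18.2833
LCL = X̄̄ − A₂·R̄ = 435.3833 − 1.023 × 18.2833 = 416.6795

416.679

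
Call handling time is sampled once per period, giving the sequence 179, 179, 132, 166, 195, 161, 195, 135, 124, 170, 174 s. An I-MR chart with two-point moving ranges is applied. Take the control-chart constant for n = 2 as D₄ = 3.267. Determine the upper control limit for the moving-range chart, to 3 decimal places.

97.683

Moving ranges: 0, 47, 34, 29, 34, 34, 60, 11, 46, 4; M̄R̄ = 299.0000 / 10 = 29.9000
UCL_MR = D₄·M̄R̄ = 3.267 × 29.9000 = 97.6833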